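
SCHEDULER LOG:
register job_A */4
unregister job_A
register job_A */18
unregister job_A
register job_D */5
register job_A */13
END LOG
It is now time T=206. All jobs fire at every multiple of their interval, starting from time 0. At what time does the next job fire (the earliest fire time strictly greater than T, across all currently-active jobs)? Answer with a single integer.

Op 1: register job_A */4 -> active={job_A:*/4}
Op 2: unregister job_A -> active={}
Op 3: register job_A */18 -> active={job_A:*/18}
Op 4: unregister job_A -> active={}
Op 5: register job_D */5 -> active={job_D:*/5}
Op 6: register job_A */13 -> active={job_A:*/13, job_D:*/5}
  job_A: interval 13, next fire after T=206 is 208
  job_D: interval 5, next fire after T=206 is 210
Earliest fire time = 208 (job job_A)

Answer: 208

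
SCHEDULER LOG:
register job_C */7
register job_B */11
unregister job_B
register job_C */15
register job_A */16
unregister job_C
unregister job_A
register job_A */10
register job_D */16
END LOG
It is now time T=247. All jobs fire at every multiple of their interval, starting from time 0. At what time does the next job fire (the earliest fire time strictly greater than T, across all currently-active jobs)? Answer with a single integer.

Answer: 250

Derivation:
Op 1: register job_C */7 -> active={job_C:*/7}
Op 2: register job_B */11 -> active={job_B:*/11, job_C:*/7}
Op 3: unregister job_B -> active={job_C:*/7}
Op 4: register job_C */15 -> active={job_C:*/15}
Op 5: register job_A */16 -> active={job_A:*/16, job_C:*/15}
Op 6: unregister job_C -> active={job_A:*/16}
Op 7: unregister job_A -> active={}
Op 8: register job_A */10 -> active={job_A:*/10}
Op 9: register job_D */16 -> active={job_A:*/10, job_D:*/16}
  job_A: interval 10, next fire after T=247 is 250
  job_D: interval 16, next fire after T=247 is 256
Earliest fire time = 250 (job job_A)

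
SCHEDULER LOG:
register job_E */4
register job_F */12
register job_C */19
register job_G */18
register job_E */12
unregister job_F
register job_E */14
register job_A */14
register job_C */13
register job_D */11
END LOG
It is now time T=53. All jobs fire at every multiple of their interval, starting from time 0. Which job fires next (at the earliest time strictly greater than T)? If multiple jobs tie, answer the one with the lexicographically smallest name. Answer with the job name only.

Op 1: register job_E */4 -> active={job_E:*/4}
Op 2: register job_F */12 -> active={job_E:*/4, job_F:*/12}
Op 3: register job_C */19 -> active={job_C:*/19, job_E:*/4, job_F:*/12}
Op 4: register job_G */18 -> active={job_C:*/19, job_E:*/4, job_F:*/12, job_G:*/18}
Op 5: register job_E */12 -> active={job_C:*/19, job_E:*/12, job_F:*/12, job_G:*/18}
Op 6: unregister job_F -> active={job_C:*/19, job_E:*/12, job_G:*/18}
Op 7: register job_E */14 -> active={job_C:*/19, job_E:*/14, job_G:*/18}
Op 8: register job_A */14 -> active={job_A:*/14, job_C:*/19, job_E:*/14, job_G:*/18}
Op 9: register job_C */13 -> active={job_A:*/14, job_C:*/13, job_E:*/14, job_G:*/18}
Op 10: register job_D */11 -> active={job_A:*/14, job_C:*/13, job_D:*/11, job_E:*/14, job_G:*/18}
  job_A: interval 14, next fire after T=53 is 56
  job_C: interval 13, next fire after T=53 is 65
  job_D: interval 11, next fire after T=53 is 55
  job_E: interval 14, next fire after T=53 is 56
  job_G: interval 18, next fire after T=53 is 54
Earliest = 54, winner (lex tiebreak) = job_G

Answer: job_G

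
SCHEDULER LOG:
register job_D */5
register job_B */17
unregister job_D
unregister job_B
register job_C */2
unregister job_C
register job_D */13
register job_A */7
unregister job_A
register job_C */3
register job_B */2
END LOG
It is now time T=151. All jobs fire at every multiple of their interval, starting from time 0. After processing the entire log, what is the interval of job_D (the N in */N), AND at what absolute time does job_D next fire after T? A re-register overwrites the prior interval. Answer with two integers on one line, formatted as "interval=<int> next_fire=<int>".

Op 1: register job_D */5 -> active={job_D:*/5}
Op 2: register job_B */17 -> active={job_B:*/17, job_D:*/5}
Op 3: unregister job_D -> active={job_B:*/17}
Op 4: unregister job_B -> active={}
Op 5: register job_C */2 -> active={job_C:*/2}
Op 6: unregister job_C -> active={}
Op 7: register job_D */13 -> active={job_D:*/13}
Op 8: register job_A */7 -> active={job_A:*/7, job_D:*/13}
Op 9: unregister job_A -> active={job_D:*/13}
Op 10: register job_C */3 -> active={job_C:*/3, job_D:*/13}
Op 11: register job_B */2 -> active={job_B:*/2, job_C:*/3, job_D:*/13}
Final interval of job_D = 13
Next fire of job_D after T=151: (151//13+1)*13 = 156

Answer: interval=13 next_fire=156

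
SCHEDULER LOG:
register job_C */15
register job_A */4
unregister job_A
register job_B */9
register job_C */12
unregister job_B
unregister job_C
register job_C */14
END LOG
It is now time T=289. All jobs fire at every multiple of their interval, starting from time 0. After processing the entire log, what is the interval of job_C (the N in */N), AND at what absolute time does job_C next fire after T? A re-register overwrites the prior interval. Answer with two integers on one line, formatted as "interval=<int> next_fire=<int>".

Op 1: register job_C */15 -> active={job_C:*/15}
Op 2: register job_A */4 -> active={job_A:*/4, job_C:*/15}
Op 3: unregister job_A -> active={job_C:*/15}
Op 4: register job_B */9 -> active={job_B:*/9, job_C:*/15}
Op 5: register job_C */12 -> active={job_B:*/9, job_C:*/12}
Op 6: unregister job_B -> active={job_C:*/12}
Op 7: unregister job_C -> active={}
Op 8: register job_C */14 -> active={job_C:*/14}
Final interval of job_C = 14
Next fire of job_C after T=289: (289//14+1)*14 = 294

Answer: interval=14 next_fire=294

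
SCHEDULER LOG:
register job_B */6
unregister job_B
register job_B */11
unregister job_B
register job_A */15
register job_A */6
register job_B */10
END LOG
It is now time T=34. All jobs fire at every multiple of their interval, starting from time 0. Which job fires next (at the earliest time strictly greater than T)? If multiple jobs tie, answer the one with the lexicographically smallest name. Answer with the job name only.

Op 1: register job_B */6 -> active={job_B:*/6}
Op 2: unregister job_B -> active={}
Op 3: register job_B */11 -> active={job_B:*/11}
Op 4: unregister job_B -> active={}
Op 5: register job_A */15 -> active={job_A:*/15}
Op 6: register job_A */6 -> active={job_A:*/6}
Op 7: register job_B */10 -> active={job_A:*/6, job_B:*/10}
  job_A: interval 6, next fire after T=34 is 36
  job_B: interval 10, next fire after T=34 is 40
Earliest = 36, winner (lex tiebreak) = job_A

Answer: job_A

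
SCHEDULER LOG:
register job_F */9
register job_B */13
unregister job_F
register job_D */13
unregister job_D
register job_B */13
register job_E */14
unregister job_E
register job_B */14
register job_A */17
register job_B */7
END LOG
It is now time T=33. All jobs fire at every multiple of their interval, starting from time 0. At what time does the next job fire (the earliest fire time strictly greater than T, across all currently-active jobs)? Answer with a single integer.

Answer: 34

Derivation:
Op 1: register job_F */9 -> active={job_F:*/9}
Op 2: register job_B */13 -> active={job_B:*/13, job_F:*/9}
Op 3: unregister job_F -> active={job_B:*/13}
Op 4: register job_D */13 -> active={job_B:*/13, job_D:*/13}
Op 5: unregister job_D -> active={job_B:*/13}
Op 6: register job_B */13 -> active={job_B:*/13}
Op 7: register job_E */14 -> active={job_B:*/13, job_E:*/14}
Op 8: unregister job_E -> active={job_B:*/13}
Op 9: register job_B */14 -> active={job_B:*/14}
Op 10: register job_A */17 -> active={job_A:*/17, job_B:*/14}
Op 11: register job_B */7 -> active={job_A:*/17, job_B:*/7}
  job_A: interval 17, next fire after T=33 is 34
  job_B: interval 7, next fire after T=33 is 35
Earliest fire time = 34 (job job_A)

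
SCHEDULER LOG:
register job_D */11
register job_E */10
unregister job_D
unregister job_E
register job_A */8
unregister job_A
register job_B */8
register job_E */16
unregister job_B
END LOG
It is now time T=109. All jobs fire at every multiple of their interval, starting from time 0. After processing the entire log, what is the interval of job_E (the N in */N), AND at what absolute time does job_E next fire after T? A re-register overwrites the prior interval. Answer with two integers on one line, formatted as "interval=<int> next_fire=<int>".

Op 1: register job_D */11 -> active={job_D:*/11}
Op 2: register job_E */10 -> active={job_D:*/11, job_E:*/10}
Op 3: unregister job_D -> active={job_E:*/10}
Op 4: unregister job_E -> active={}
Op 5: register job_A */8 -> active={job_A:*/8}
Op 6: unregister job_A -> active={}
Op 7: register job_B */8 -> active={job_B:*/8}
Op 8: register job_E */16 -> active={job_B:*/8, job_E:*/16}
Op 9: unregister job_B -> active={job_E:*/16}
Final interval of job_E = 16
Next fire of job_E after T=109: (109//16+1)*16 = 112

Answer: interval=16 next_fire=112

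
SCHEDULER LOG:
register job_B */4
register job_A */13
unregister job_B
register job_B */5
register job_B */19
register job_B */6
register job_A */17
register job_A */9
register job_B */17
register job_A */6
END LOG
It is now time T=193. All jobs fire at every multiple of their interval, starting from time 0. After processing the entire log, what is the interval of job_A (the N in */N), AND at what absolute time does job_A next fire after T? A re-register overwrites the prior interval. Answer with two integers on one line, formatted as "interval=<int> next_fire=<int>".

Op 1: register job_B */4 -> active={job_B:*/4}
Op 2: register job_A */13 -> active={job_A:*/13, job_B:*/4}
Op 3: unregister job_B -> active={job_A:*/13}
Op 4: register job_B */5 -> active={job_A:*/13, job_B:*/5}
Op 5: register job_B */19 -> active={job_A:*/13, job_B:*/19}
Op 6: register job_B */6 -> active={job_A:*/13, job_B:*/6}
Op 7: register job_A */17 -> active={job_A:*/17, job_B:*/6}
Op 8: register job_A */9 -> active={job_A:*/9, job_B:*/6}
Op 9: register job_B */17 -> active={job_A:*/9, job_B:*/17}
Op 10: register job_A */6 -> active={job_A:*/6, job_B:*/17}
Final interval of job_A = 6
Next fire of job_A after T=193: (193//6+1)*6 = 198

Answer: interval=6 next_fire=198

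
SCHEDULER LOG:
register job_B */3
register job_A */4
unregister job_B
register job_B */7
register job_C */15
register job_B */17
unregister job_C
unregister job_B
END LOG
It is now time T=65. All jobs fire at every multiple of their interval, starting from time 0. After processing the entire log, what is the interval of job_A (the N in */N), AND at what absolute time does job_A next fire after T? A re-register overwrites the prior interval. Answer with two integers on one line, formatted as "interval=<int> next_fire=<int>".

Op 1: register job_B */3 -> active={job_B:*/3}
Op 2: register job_A */4 -> active={job_A:*/4, job_B:*/3}
Op 3: unregister job_B -> active={job_A:*/4}
Op 4: register job_B */7 -> active={job_A:*/4, job_B:*/7}
Op 5: register job_C */15 -> active={job_A:*/4, job_B:*/7, job_C:*/15}
Op 6: register job_B */17 -> active={job_A:*/4, job_B:*/17, job_C:*/15}
Op 7: unregister job_C -> active={job_A:*/4, job_B:*/17}
Op 8: unregister job_B -> active={job_A:*/4}
Final interval of job_A = 4
Next fire of job_A after T=65: (65//4+1)*4 = 68

Answer: interval=4 next_fire=68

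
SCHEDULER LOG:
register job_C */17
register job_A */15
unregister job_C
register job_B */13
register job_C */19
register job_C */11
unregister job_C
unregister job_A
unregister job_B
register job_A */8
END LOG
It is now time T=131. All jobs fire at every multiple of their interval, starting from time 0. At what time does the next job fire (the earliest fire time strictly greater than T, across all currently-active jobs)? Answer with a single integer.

Op 1: register job_C */17 -> active={job_C:*/17}
Op 2: register job_A */15 -> active={job_A:*/15, job_C:*/17}
Op 3: unregister job_C -> active={job_A:*/15}
Op 4: register job_B */13 -> active={job_A:*/15, job_B:*/13}
Op 5: register job_C */19 -> active={job_A:*/15, job_B:*/13, job_C:*/19}
Op 6: register job_C */11 -> active={job_A:*/15, job_B:*/13, job_C:*/11}
Op 7: unregister job_C -> active={job_A:*/15, job_B:*/13}
Op 8: unregister job_A -> active={job_B:*/13}
Op 9: unregister job_B -> active={}
Op 10: register job_A */8 -> active={job_A:*/8}
  job_A: interval 8, next fire after T=131 is 136
Earliest fire time = 136 (job job_A)

Answer: 136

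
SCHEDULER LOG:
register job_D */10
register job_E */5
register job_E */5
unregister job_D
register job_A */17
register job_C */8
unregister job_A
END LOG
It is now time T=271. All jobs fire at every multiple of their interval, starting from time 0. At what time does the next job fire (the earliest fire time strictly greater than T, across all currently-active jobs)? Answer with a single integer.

Answer: 272

Derivation:
Op 1: register job_D */10 -> active={job_D:*/10}
Op 2: register job_E */5 -> active={job_D:*/10, job_E:*/5}
Op 3: register job_E */5 -> active={job_D:*/10, job_E:*/5}
Op 4: unregister job_D -> active={job_E:*/5}
Op 5: register job_A */17 -> active={job_A:*/17, job_E:*/5}
Op 6: register job_C */8 -> active={job_A:*/17, job_C:*/8, job_E:*/5}
Op 7: unregister job_A -> active={job_C:*/8, job_E:*/5}
  job_C: interval 8, next fire after T=271 is 272
  job_E: interval 5, next fire after T=271 is 275
Earliest fire time = 272 (job job_C)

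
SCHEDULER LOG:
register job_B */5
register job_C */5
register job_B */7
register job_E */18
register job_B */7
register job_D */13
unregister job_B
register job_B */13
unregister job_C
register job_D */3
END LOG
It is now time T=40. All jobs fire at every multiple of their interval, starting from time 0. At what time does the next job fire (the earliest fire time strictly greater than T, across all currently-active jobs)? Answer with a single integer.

Op 1: register job_B */5 -> active={job_B:*/5}
Op 2: register job_C */5 -> active={job_B:*/5, job_C:*/5}
Op 3: register job_B */7 -> active={job_B:*/7, job_C:*/5}
Op 4: register job_E */18 -> active={job_B:*/7, job_C:*/5, job_E:*/18}
Op 5: register job_B */7 -> active={job_B:*/7, job_C:*/5, job_E:*/18}
Op 6: register job_D */13 -> active={job_B:*/7, job_C:*/5, job_D:*/13, job_E:*/18}
Op 7: unregister job_B -> active={job_C:*/5, job_D:*/13, job_E:*/18}
Op 8: register job_B */13 -> active={job_B:*/13, job_C:*/5, job_D:*/13, job_E:*/18}
Op 9: unregister job_C -> active={job_B:*/13, job_D:*/13, job_E:*/18}
Op 10: register job_D */3 -> active={job_B:*/13, job_D:*/3, job_E:*/18}
  job_B: interval 13, next fire after T=40 is 52
  job_D: interval 3, next fire after T=40 is 42
  job_E: interval 18, next fire after T=40 is 54
Earliest fire time = 42 (job job_D)

Answer: 42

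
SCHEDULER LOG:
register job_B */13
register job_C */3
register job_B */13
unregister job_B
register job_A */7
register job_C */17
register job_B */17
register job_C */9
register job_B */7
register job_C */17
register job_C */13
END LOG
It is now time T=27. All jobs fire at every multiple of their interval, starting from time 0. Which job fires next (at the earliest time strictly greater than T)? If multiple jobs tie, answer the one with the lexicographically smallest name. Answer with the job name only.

Op 1: register job_B */13 -> active={job_B:*/13}
Op 2: register job_C */3 -> active={job_B:*/13, job_C:*/3}
Op 3: register job_B */13 -> active={job_B:*/13, job_C:*/3}
Op 4: unregister job_B -> active={job_C:*/3}
Op 5: register job_A */7 -> active={job_A:*/7, job_C:*/3}
Op 6: register job_C */17 -> active={job_A:*/7, job_C:*/17}
Op 7: register job_B */17 -> active={job_A:*/7, job_B:*/17, job_C:*/17}
Op 8: register job_C */9 -> active={job_A:*/7, job_B:*/17, job_C:*/9}
Op 9: register job_B */7 -> active={job_A:*/7, job_B:*/7, job_C:*/9}
Op 10: register job_C */17 -> active={job_A:*/7, job_B:*/7, job_C:*/17}
Op 11: register job_C */13 -> active={job_A:*/7, job_B:*/7, job_C:*/13}
  job_A: interval 7, next fire after T=27 is 28
  job_B: interval 7, next fire after T=27 is 28
  job_C: interval 13, next fire after T=27 is 39
Earliest = 28, winner (lex tiebreak) = job_A

Answer: job_A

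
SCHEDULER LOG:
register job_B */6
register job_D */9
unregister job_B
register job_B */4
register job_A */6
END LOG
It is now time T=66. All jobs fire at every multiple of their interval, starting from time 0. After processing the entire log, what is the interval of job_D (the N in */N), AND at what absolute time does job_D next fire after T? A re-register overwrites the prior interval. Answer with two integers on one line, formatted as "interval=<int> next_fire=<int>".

Answer: interval=9 next_fire=72

Derivation:
Op 1: register job_B */6 -> active={job_B:*/6}
Op 2: register job_D */9 -> active={job_B:*/6, job_D:*/9}
Op 3: unregister job_B -> active={job_D:*/9}
Op 4: register job_B */4 -> active={job_B:*/4, job_D:*/9}
Op 5: register job_A */6 -> active={job_A:*/6, job_B:*/4, job_D:*/9}
Final interval of job_D = 9
Next fire of job_D after T=66: (66//9+1)*9 = 72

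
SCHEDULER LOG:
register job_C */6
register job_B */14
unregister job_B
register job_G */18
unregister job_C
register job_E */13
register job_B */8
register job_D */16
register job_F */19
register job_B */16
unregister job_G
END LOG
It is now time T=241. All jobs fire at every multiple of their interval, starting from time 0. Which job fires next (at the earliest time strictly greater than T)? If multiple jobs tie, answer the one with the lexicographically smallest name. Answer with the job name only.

Answer: job_E

Derivation:
Op 1: register job_C */6 -> active={job_C:*/6}
Op 2: register job_B */14 -> active={job_B:*/14, job_C:*/6}
Op 3: unregister job_B -> active={job_C:*/6}
Op 4: register job_G */18 -> active={job_C:*/6, job_G:*/18}
Op 5: unregister job_C -> active={job_G:*/18}
Op 6: register job_E */13 -> active={job_E:*/13, job_G:*/18}
Op 7: register job_B */8 -> active={job_B:*/8, job_E:*/13, job_G:*/18}
Op 8: register job_D */16 -> active={job_B:*/8, job_D:*/16, job_E:*/13, job_G:*/18}
Op 9: register job_F */19 -> active={job_B:*/8, job_D:*/16, job_E:*/13, job_F:*/19, job_G:*/18}
Op 10: register job_B */16 -> active={job_B:*/16, job_D:*/16, job_E:*/13, job_F:*/19, job_G:*/18}
Op 11: unregister job_G -> active={job_B:*/16, job_D:*/16, job_E:*/13, job_F:*/19}
  job_B: interval 16, next fire after T=241 is 256
  job_D: interval 16, next fire after T=241 is 256
  job_E: interval 13, next fire after T=241 is 247
  job_F: interval 19, next fire after T=241 is 247
Earliest = 247, winner (lex tiebreak) = job_E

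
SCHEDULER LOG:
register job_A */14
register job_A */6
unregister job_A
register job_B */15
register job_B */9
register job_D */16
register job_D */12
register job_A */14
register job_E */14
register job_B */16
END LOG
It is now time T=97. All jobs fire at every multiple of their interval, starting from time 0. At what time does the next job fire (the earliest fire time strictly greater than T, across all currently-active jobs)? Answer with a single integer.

Answer: 98

Derivation:
Op 1: register job_A */14 -> active={job_A:*/14}
Op 2: register job_A */6 -> active={job_A:*/6}
Op 3: unregister job_A -> active={}
Op 4: register job_B */15 -> active={job_B:*/15}
Op 5: register job_B */9 -> active={job_B:*/9}
Op 6: register job_D */16 -> active={job_B:*/9, job_D:*/16}
Op 7: register job_D */12 -> active={job_B:*/9, job_D:*/12}
Op 8: register job_A */14 -> active={job_A:*/14, job_B:*/9, job_D:*/12}
Op 9: register job_E */14 -> active={job_A:*/14, job_B:*/9, job_D:*/12, job_E:*/14}
Op 10: register job_B */16 -> active={job_A:*/14, job_B:*/16, job_D:*/12, job_E:*/14}
  job_A: interval 14, next fire after T=97 is 98
  job_B: interval 16, next fire after T=97 is 112
  job_D: interval 12, next fire after T=97 is 108
  job_E: interval 14, next fire after T=97 is 98
Earliest fire time = 98 (job job_A)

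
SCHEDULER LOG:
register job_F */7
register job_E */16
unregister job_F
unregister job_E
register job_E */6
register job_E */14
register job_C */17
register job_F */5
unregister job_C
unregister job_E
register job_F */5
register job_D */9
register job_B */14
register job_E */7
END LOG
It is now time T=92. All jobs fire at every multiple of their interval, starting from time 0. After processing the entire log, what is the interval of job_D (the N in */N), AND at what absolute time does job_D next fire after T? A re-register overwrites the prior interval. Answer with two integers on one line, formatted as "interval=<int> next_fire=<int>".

Op 1: register job_F */7 -> active={job_F:*/7}
Op 2: register job_E */16 -> active={job_E:*/16, job_F:*/7}
Op 3: unregister job_F -> active={job_E:*/16}
Op 4: unregister job_E -> active={}
Op 5: register job_E */6 -> active={job_E:*/6}
Op 6: register job_E */14 -> active={job_E:*/14}
Op 7: register job_C */17 -> active={job_C:*/17, job_E:*/14}
Op 8: register job_F */5 -> active={job_C:*/17, job_E:*/14, job_F:*/5}
Op 9: unregister job_C -> active={job_E:*/14, job_F:*/5}
Op 10: unregister job_E -> active={job_F:*/5}
Op 11: register job_F */5 -> active={job_F:*/5}
Op 12: register job_D */9 -> active={job_D:*/9, job_F:*/5}
Op 13: register job_B */14 -> active={job_B:*/14, job_D:*/9, job_F:*/5}
Op 14: register job_E */7 -> active={job_B:*/14, job_D:*/9, job_E:*/7, job_F:*/5}
Final interval of job_D = 9
Next fire of job_D after T=92: (92//9+1)*9 = 99

Answer: interval=9 next_fire=99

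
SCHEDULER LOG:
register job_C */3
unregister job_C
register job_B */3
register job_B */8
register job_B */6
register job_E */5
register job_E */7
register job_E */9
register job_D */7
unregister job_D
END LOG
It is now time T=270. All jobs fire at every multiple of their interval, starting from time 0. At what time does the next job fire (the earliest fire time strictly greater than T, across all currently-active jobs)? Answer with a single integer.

Answer: 276

Derivation:
Op 1: register job_C */3 -> active={job_C:*/3}
Op 2: unregister job_C -> active={}
Op 3: register job_B */3 -> active={job_B:*/3}
Op 4: register job_B */8 -> active={job_B:*/8}
Op 5: register job_B */6 -> active={job_B:*/6}
Op 6: register job_E */5 -> active={job_B:*/6, job_E:*/5}
Op 7: register job_E */7 -> active={job_B:*/6, job_E:*/7}
Op 8: register job_E */9 -> active={job_B:*/6, job_E:*/9}
Op 9: register job_D */7 -> active={job_B:*/6, job_D:*/7, job_E:*/9}
Op 10: unregister job_D -> active={job_B:*/6, job_E:*/9}
  job_B: interval 6, next fire after T=270 is 276
  job_E: interval 9, next fire after T=270 is 279
Earliest fire time = 276 (job job_B)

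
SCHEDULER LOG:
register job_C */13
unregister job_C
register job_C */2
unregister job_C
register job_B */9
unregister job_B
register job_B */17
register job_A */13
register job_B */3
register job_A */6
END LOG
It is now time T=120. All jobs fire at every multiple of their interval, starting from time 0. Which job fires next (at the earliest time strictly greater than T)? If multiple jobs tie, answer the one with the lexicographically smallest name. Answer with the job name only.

Answer: job_B

Derivation:
Op 1: register job_C */13 -> active={job_C:*/13}
Op 2: unregister job_C -> active={}
Op 3: register job_C */2 -> active={job_C:*/2}
Op 4: unregister job_C -> active={}
Op 5: register job_B */9 -> active={job_B:*/9}
Op 6: unregister job_B -> active={}
Op 7: register job_B */17 -> active={job_B:*/17}
Op 8: register job_A */13 -> active={job_A:*/13, job_B:*/17}
Op 9: register job_B */3 -> active={job_A:*/13, job_B:*/3}
Op 10: register job_A */6 -> active={job_A:*/6, job_B:*/3}
  job_A: interval 6, next fire after T=120 is 126
  job_B: interval 3, next fire after T=120 is 123
Earliest = 123, winner (lex tiebreak) = job_B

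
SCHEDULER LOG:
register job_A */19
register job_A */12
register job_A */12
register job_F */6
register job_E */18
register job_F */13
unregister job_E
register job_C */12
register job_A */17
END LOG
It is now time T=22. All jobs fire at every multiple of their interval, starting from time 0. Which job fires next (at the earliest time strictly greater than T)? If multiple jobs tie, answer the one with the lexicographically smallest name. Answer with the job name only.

Answer: job_C

Derivation:
Op 1: register job_A */19 -> active={job_A:*/19}
Op 2: register job_A */12 -> active={job_A:*/12}
Op 3: register job_A */12 -> active={job_A:*/12}
Op 4: register job_F */6 -> active={job_A:*/12, job_F:*/6}
Op 5: register job_E */18 -> active={job_A:*/12, job_E:*/18, job_F:*/6}
Op 6: register job_F */13 -> active={job_A:*/12, job_E:*/18, job_F:*/13}
Op 7: unregister job_E -> active={job_A:*/12, job_F:*/13}
Op 8: register job_C */12 -> active={job_A:*/12, job_C:*/12, job_F:*/13}
Op 9: register job_A */17 -> active={job_A:*/17, job_C:*/12, job_F:*/13}
  job_A: interval 17, next fire after T=22 is 34
  job_C: interval 12, next fire after T=22 is 24
  job_F: interval 13, next fire after T=22 is 26
Earliest = 24, winner (lex tiebreak) = job_C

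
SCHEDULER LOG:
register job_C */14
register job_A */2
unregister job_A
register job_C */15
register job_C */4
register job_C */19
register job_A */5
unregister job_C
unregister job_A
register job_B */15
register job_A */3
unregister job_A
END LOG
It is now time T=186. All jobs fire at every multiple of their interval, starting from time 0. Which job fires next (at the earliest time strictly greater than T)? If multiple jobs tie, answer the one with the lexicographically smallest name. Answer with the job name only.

Op 1: register job_C */14 -> active={job_C:*/14}
Op 2: register job_A */2 -> active={job_A:*/2, job_C:*/14}
Op 3: unregister job_A -> active={job_C:*/14}
Op 4: register job_C */15 -> active={job_C:*/15}
Op 5: register job_C */4 -> active={job_C:*/4}
Op 6: register job_C */19 -> active={job_C:*/19}
Op 7: register job_A */5 -> active={job_A:*/5, job_C:*/19}
Op 8: unregister job_C -> active={job_A:*/5}
Op 9: unregister job_A -> active={}
Op 10: register job_B */15 -> active={job_B:*/15}
Op 11: register job_A */3 -> active={job_A:*/3, job_B:*/15}
Op 12: unregister job_A -> active={job_B:*/15}
  job_B: interval 15, next fire after T=186 is 195
Earliest = 195, winner (lex tiebreak) = job_B

Answer: job_B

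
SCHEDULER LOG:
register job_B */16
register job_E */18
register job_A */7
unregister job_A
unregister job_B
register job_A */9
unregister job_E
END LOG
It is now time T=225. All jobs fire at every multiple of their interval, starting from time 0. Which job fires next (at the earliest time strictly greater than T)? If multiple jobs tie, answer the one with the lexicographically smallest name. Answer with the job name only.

Op 1: register job_B */16 -> active={job_B:*/16}
Op 2: register job_E */18 -> active={job_B:*/16, job_E:*/18}
Op 3: register job_A */7 -> active={job_A:*/7, job_B:*/16, job_E:*/18}
Op 4: unregister job_A -> active={job_B:*/16, job_E:*/18}
Op 5: unregister job_B -> active={job_E:*/18}
Op 6: register job_A */9 -> active={job_A:*/9, job_E:*/18}
Op 7: unregister job_E -> active={job_A:*/9}
  job_A: interval 9, next fire after T=225 is 234
Earliest = 234, winner (lex tiebreak) = job_A

Answer: job_A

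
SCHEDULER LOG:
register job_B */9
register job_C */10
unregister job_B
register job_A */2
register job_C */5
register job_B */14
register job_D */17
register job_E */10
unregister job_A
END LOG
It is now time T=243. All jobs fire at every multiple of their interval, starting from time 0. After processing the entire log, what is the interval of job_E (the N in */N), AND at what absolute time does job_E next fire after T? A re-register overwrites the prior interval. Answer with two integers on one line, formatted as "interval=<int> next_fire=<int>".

Op 1: register job_B */9 -> active={job_B:*/9}
Op 2: register job_C */10 -> active={job_B:*/9, job_C:*/10}
Op 3: unregister job_B -> active={job_C:*/10}
Op 4: register job_A */2 -> active={job_A:*/2, job_C:*/10}
Op 5: register job_C */5 -> active={job_A:*/2, job_C:*/5}
Op 6: register job_B */14 -> active={job_A:*/2, job_B:*/14, job_C:*/5}
Op 7: register job_D */17 -> active={job_A:*/2, job_B:*/14, job_C:*/5, job_D:*/17}
Op 8: register job_E */10 -> active={job_A:*/2, job_B:*/14, job_C:*/5, job_D:*/17, job_E:*/10}
Op 9: unregister job_A -> active={job_B:*/14, job_C:*/5, job_D:*/17, job_E:*/10}
Final interval of job_E = 10
Next fire of job_E after T=243: (243//10+1)*10 = 250

Answer: interval=10 next_fire=250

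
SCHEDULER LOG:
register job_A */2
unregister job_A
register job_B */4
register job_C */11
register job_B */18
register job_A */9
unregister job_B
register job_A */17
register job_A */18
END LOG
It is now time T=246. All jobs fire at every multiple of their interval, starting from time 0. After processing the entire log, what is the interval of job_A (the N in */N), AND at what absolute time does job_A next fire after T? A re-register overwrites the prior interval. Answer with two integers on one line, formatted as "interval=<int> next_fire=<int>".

Op 1: register job_A */2 -> active={job_A:*/2}
Op 2: unregister job_A -> active={}
Op 3: register job_B */4 -> active={job_B:*/4}
Op 4: register job_C */11 -> active={job_B:*/4, job_C:*/11}
Op 5: register job_B */18 -> active={job_B:*/18, job_C:*/11}
Op 6: register job_A */9 -> active={job_A:*/9, job_B:*/18, job_C:*/11}
Op 7: unregister job_B -> active={job_A:*/9, job_C:*/11}
Op 8: register job_A */17 -> active={job_A:*/17, job_C:*/11}
Op 9: register job_A */18 -> active={job_A:*/18, job_C:*/11}
Final interval of job_A = 18
Next fire of job_A after T=246: (246//18+1)*18 = 252

Answer: interval=18 next_fire=252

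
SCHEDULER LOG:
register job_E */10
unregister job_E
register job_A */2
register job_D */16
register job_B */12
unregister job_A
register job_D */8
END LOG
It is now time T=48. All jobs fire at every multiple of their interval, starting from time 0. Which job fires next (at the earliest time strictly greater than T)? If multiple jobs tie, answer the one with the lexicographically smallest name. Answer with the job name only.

Op 1: register job_E */10 -> active={job_E:*/10}
Op 2: unregister job_E -> active={}
Op 3: register job_A */2 -> active={job_A:*/2}
Op 4: register job_D */16 -> active={job_A:*/2, job_D:*/16}
Op 5: register job_B */12 -> active={job_A:*/2, job_B:*/12, job_D:*/16}
Op 6: unregister job_A -> active={job_B:*/12, job_D:*/16}
Op 7: register job_D */8 -> active={job_B:*/12, job_D:*/8}
  job_B: interval 12, next fire after T=48 is 60
  job_D: interval 8, next fire after T=48 is 56
Earliest = 56, winner (lex tiebreak) = job_D

Answer: job_D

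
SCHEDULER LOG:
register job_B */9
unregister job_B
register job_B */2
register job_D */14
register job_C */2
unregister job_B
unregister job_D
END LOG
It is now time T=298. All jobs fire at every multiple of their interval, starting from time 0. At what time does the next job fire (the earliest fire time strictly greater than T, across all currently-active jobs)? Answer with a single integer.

Answer: 300

Derivation:
Op 1: register job_B */9 -> active={job_B:*/9}
Op 2: unregister job_B -> active={}
Op 3: register job_B */2 -> active={job_B:*/2}
Op 4: register job_D */14 -> active={job_B:*/2, job_D:*/14}
Op 5: register job_C */2 -> active={job_B:*/2, job_C:*/2, job_D:*/14}
Op 6: unregister job_B -> active={job_C:*/2, job_D:*/14}
Op 7: unregister job_D -> active={job_C:*/2}
  job_C: interval 2, next fire after T=298 is 300
Earliest fire time = 300 (job job_C)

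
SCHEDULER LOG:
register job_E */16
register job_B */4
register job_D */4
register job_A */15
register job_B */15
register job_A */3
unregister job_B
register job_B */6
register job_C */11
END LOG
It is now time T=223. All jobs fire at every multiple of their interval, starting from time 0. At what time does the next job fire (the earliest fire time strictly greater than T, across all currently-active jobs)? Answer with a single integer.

Op 1: register job_E */16 -> active={job_E:*/16}
Op 2: register job_B */4 -> active={job_B:*/4, job_E:*/16}
Op 3: register job_D */4 -> active={job_B:*/4, job_D:*/4, job_E:*/16}
Op 4: register job_A */15 -> active={job_A:*/15, job_B:*/4, job_D:*/4, job_E:*/16}
Op 5: register job_B */15 -> active={job_A:*/15, job_B:*/15, job_D:*/4, job_E:*/16}
Op 6: register job_A */3 -> active={job_A:*/3, job_B:*/15, job_D:*/4, job_E:*/16}
Op 7: unregister job_B -> active={job_A:*/3, job_D:*/4, job_E:*/16}
Op 8: register job_B */6 -> active={job_A:*/3, job_B:*/6, job_D:*/4, job_E:*/16}
Op 9: register job_C */11 -> active={job_A:*/3, job_B:*/6, job_C:*/11, job_D:*/4, job_E:*/16}
  job_A: interval 3, next fire after T=223 is 225
  job_B: interval 6, next fire after T=223 is 228
  job_C: interval 11, next fire after T=223 is 231
  job_D: interval 4, next fire after T=223 is 224
  job_E: interval 16, next fire after T=223 is 224
Earliest fire time = 224 (job job_D)

Answer: 224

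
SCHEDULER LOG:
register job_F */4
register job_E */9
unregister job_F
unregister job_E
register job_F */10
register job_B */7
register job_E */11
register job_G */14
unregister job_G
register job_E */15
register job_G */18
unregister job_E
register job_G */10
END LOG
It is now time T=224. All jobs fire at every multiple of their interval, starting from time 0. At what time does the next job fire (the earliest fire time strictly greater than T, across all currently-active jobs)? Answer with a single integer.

Answer: 230

Derivation:
Op 1: register job_F */4 -> active={job_F:*/4}
Op 2: register job_E */9 -> active={job_E:*/9, job_F:*/4}
Op 3: unregister job_F -> active={job_E:*/9}
Op 4: unregister job_E -> active={}
Op 5: register job_F */10 -> active={job_F:*/10}
Op 6: register job_B */7 -> active={job_B:*/7, job_F:*/10}
Op 7: register job_E */11 -> active={job_B:*/7, job_E:*/11, job_F:*/10}
Op 8: register job_G */14 -> active={job_B:*/7, job_E:*/11, job_F:*/10, job_G:*/14}
Op 9: unregister job_G -> active={job_B:*/7, job_E:*/11, job_F:*/10}
Op 10: register job_E */15 -> active={job_B:*/7, job_E:*/15, job_F:*/10}
Op 11: register job_G */18 -> active={job_B:*/7, job_E:*/15, job_F:*/10, job_G:*/18}
Op 12: unregister job_E -> active={job_B:*/7, job_F:*/10, job_G:*/18}
Op 13: register job_G */10 -> active={job_B:*/7, job_F:*/10, job_G:*/10}
  job_B: interval 7, next fire after T=224 is 231
  job_F: interval 10, next fire after T=224 is 230
  job_G: interval 10, next fire after T=224 is 230
Earliest fire time = 230 (job job_F)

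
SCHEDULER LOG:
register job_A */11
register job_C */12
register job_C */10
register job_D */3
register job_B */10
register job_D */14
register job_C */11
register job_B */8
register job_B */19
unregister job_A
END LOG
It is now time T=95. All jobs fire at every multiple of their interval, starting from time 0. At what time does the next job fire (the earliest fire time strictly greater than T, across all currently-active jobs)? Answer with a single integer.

Op 1: register job_A */11 -> active={job_A:*/11}
Op 2: register job_C */12 -> active={job_A:*/11, job_C:*/12}
Op 3: register job_C */10 -> active={job_A:*/11, job_C:*/10}
Op 4: register job_D */3 -> active={job_A:*/11, job_C:*/10, job_D:*/3}
Op 5: register job_B */10 -> active={job_A:*/11, job_B:*/10, job_C:*/10, job_D:*/3}
Op 6: register job_D */14 -> active={job_A:*/11, job_B:*/10, job_C:*/10, job_D:*/14}
Op 7: register job_C */11 -> active={job_A:*/11, job_B:*/10, job_C:*/11, job_D:*/14}
Op 8: register job_B */8 -> active={job_A:*/11, job_B:*/8, job_C:*/11, job_D:*/14}
Op 9: register job_B */19 -> active={job_A:*/11, job_B:*/19, job_C:*/11, job_D:*/14}
Op 10: unregister job_A -> active={job_B:*/19, job_C:*/11, job_D:*/14}
  job_B: interval 19, next fire after T=95 is 114
  job_C: interval 11, next fire after T=95 is 99
  job_D: interval 14, next fire after T=95 is 98
Earliest fire time = 98 (job job_D)

Answer: 98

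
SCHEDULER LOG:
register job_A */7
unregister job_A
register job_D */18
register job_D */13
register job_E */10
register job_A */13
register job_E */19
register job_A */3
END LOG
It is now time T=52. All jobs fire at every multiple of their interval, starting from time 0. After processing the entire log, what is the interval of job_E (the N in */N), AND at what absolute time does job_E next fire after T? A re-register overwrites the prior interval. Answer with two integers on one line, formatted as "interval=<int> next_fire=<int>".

Answer: interval=19 next_fire=57

Derivation:
Op 1: register job_A */7 -> active={job_A:*/7}
Op 2: unregister job_A -> active={}
Op 3: register job_D */18 -> active={job_D:*/18}
Op 4: register job_D */13 -> active={job_D:*/13}
Op 5: register job_E */10 -> active={job_D:*/13, job_E:*/10}
Op 6: register job_A */13 -> active={job_A:*/13, job_D:*/13, job_E:*/10}
Op 7: register job_E */19 -> active={job_A:*/13, job_D:*/13, job_E:*/19}
Op 8: register job_A */3 -> active={job_A:*/3, job_D:*/13, job_E:*/19}
Final interval of job_E = 19
Next fire of job_E after T=52: (52//19+1)*19 = 57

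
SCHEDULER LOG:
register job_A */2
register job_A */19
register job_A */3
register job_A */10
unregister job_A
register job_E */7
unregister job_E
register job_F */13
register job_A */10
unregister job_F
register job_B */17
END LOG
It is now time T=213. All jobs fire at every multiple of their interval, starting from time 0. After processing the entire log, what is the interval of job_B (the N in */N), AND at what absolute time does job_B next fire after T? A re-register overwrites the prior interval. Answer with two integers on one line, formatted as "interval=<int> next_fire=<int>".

Op 1: register job_A */2 -> active={job_A:*/2}
Op 2: register job_A */19 -> active={job_A:*/19}
Op 3: register job_A */3 -> active={job_A:*/3}
Op 4: register job_A */10 -> active={job_A:*/10}
Op 5: unregister job_A -> active={}
Op 6: register job_E */7 -> active={job_E:*/7}
Op 7: unregister job_E -> active={}
Op 8: register job_F */13 -> active={job_F:*/13}
Op 9: register job_A */10 -> active={job_A:*/10, job_F:*/13}
Op 10: unregister job_F -> active={job_A:*/10}
Op 11: register job_B */17 -> active={job_A:*/10, job_B:*/17}
Final interval of job_B = 17
Next fire of job_B after T=213: (213//17+1)*17 = 221

Answer: interval=17 next_fire=221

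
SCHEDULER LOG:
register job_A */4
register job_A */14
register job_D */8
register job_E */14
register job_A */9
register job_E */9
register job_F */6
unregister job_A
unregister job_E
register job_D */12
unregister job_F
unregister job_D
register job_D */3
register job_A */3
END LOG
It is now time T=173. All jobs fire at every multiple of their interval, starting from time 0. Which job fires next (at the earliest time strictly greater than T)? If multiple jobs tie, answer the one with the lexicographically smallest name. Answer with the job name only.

Op 1: register job_A */4 -> active={job_A:*/4}
Op 2: register job_A */14 -> active={job_A:*/14}
Op 3: register job_D */8 -> active={job_A:*/14, job_D:*/8}
Op 4: register job_E */14 -> active={job_A:*/14, job_D:*/8, job_E:*/14}
Op 5: register job_A */9 -> active={job_A:*/9, job_D:*/8, job_E:*/14}
Op 6: register job_E */9 -> active={job_A:*/9, job_D:*/8, job_E:*/9}
Op 7: register job_F */6 -> active={job_A:*/9, job_D:*/8, job_E:*/9, job_F:*/6}
Op 8: unregister job_A -> active={job_D:*/8, job_E:*/9, job_F:*/6}
Op 9: unregister job_E -> active={job_D:*/8, job_F:*/6}
Op 10: register job_D */12 -> active={job_D:*/12, job_F:*/6}
Op 11: unregister job_F -> active={job_D:*/12}
Op 12: unregister job_D -> active={}
Op 13: register job_D */3 -> active={job_D:*/3}
Op 14: register job_A */3 -> active={job_A:*/3, job_D:*/3}
  job_A: interval 3, next fire after T=173 is 174
  job_D: interval 3, next fire after T=173 is 174
Earliest = 174, winner (lex tiebreak) = job_A

Answer: job_A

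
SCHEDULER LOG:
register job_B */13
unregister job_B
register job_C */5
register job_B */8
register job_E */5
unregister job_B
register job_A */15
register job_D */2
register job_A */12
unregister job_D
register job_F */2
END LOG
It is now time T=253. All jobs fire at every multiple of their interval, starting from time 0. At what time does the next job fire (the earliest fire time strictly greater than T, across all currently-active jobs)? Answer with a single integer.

Op 1: register job_B */13 -> active={job_B:*/13}
Op 2: unregister job_B -> active={}
Op 3: register job_C */5 -> active={job_C:*/5}
Op 4: register job_B */8 -> active={job_B:*/8, job_C:*/5}
Op 5: register job_E */5 -> active={job_B:*/8, job_C:*/5, job_E:*/5}
Op 6: unregister job_B -> active={job_C:*/5, job_E:*/5}
Op 7: register job_A */15 -> active={job_A:*/15, job_C:*/5, job_E:*/5}
Op 8: register job_D */2 -> active={job_A:*/15, job_C:*/5, job_D:*/2, job_E:*/5}
Op 9: register job_A */12 -> active={job_A:*/12, job_C:*/5, job_D:*/2, job_E:*/5}
Op 10: unregister job_D -> active={job_A:*/12, job_C:*/5, job_E:*/5}
Op 11: register job_F */2 -> active={job_A:*/12, job_C:*/5, job_E:*/5, job_F:*/2}
  job_A: interval 12, next fire after T=253 is 264
  job_C: interval 5, next fire after T=253 is 255
  job_E: interval 5, next fire after T=253 is 255
  job_F: interval 2, next fire after T=253 is 254
Earliest fire time = 254 (job job_F)

Answer: 254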